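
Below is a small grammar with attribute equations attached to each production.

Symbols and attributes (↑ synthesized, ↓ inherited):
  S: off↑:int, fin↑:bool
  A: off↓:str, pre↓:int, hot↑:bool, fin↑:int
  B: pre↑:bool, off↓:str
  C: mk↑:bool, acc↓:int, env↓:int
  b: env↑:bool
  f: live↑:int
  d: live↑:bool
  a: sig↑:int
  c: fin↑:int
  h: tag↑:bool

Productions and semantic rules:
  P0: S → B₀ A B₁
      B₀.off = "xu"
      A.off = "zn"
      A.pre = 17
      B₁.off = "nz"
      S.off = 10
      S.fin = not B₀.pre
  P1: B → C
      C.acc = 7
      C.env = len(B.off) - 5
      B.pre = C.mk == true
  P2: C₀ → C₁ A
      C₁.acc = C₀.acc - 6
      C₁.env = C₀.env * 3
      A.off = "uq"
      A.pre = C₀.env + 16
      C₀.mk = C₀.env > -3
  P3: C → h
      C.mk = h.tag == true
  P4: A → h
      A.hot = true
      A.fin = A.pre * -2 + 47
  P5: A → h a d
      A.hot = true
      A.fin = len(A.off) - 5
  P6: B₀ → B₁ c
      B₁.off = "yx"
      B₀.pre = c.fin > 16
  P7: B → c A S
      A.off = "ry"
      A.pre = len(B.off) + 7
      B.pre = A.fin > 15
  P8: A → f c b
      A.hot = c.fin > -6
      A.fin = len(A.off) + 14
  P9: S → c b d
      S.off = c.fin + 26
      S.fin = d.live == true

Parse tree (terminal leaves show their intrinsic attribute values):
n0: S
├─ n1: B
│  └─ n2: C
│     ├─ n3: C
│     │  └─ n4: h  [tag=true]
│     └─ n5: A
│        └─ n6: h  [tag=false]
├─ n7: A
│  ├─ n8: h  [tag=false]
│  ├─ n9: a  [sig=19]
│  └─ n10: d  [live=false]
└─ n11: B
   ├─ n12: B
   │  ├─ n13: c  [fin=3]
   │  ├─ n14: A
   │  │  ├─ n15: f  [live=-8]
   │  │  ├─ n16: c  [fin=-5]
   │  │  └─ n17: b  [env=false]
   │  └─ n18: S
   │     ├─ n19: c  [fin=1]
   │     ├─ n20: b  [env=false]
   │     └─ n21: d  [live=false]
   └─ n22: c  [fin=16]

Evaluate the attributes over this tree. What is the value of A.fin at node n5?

1. n1.off = "xu"  ["xu"]
2. n2.acc = 7  [7]
3. n2.env = -3  [len(B.off) - 5]
4. n3.acc = 1  [C₀.acc - 6]
5. n3.env = -9  [C₀.env * 3]
6. n4.tag = true  [terminal]
7. n3.mk = true  [h.tag == true]
8. n5.off = "uq"  ["uq"]
9. n5.pre = 13  [C₀.env + 16]
10. n6.tag = false  [terminal]
11. n5.hot = true  [true]
12. n5.fin = 21  [A.pre * -2 + 47]
13. n2.mk = false  [C₀.env > -3]
14. n1.pre = false  [C.mk == true]
15. n7.off = "zn"  ["zn"]
16. n7.pre = 17  [17]
17. n8.tag = false  [terminal]
18. n9.sig = 19  [terminal]
19. n10.live = false  [terminal]
20. n7.hot = true  [true]
21. n7.fin = -3  [len(A.off) - 5]
22. n11.off = "nz"  ["nz"]
23. n12.off = "yx"  ["yx"]
24. n13.fin = 3  [terminal]
25. n14.off = "ry"  ["ry"]
26. n14.pre = 9  [len(B.off) + 7]
27. n15.live = -8  [terminal]
28. n16.fin = -5  [terminal]
29. n17.env = false  [terminal]
30. n14.hot = true  [c.fin > -6]
31. n14.fin = 16  [len(A.off) + 14]
32. n19.fin = 1  [terminal]
33. n20.env = false  [terminal]
34. n21.live = false  [terminal]
35. n18.off = 27  [c.fin + 26]
36. n18.fin = false  [d.live == true]
37. n12.pre = true  [A.fin > 15]
38. n22.fin = 16  [terminal]
39. n11.pre = false  [c.fin > 16]
40. n0.off = 10  [10]
41. n0.fin = true  [not B₀.pre]

21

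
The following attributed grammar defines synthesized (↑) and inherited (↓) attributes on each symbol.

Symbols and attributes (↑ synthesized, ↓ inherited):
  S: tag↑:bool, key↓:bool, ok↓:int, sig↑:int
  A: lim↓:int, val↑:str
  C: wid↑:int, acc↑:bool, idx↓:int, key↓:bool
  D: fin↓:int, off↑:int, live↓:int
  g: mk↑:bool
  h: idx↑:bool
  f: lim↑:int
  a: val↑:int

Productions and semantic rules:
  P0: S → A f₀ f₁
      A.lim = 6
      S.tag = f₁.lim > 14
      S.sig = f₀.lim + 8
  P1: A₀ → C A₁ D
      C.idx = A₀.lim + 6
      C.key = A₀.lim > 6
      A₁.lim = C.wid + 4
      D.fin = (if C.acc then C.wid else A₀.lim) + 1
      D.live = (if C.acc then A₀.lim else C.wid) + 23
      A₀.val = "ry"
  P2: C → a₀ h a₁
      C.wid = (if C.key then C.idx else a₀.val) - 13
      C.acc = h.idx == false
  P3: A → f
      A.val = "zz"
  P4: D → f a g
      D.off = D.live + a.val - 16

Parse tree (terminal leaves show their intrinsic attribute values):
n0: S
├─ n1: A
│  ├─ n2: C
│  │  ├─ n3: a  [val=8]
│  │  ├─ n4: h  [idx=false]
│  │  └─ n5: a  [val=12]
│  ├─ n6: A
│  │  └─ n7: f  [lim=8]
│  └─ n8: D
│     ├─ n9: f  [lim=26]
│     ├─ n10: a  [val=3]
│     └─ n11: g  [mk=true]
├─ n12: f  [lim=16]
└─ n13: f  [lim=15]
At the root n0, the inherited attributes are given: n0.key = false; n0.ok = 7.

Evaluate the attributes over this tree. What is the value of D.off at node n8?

16

1. n0.key = false  [given at root]
2. n0.ok = 7  [given at root]
3. n1.lim = 6  [6]
4. n2.idx = 12  [A₀.lim + 6]
5. n2.key = false  [A₀.lim > 6]
6. n3.val = 8  [terminal]
7. n4.idx = false  [terminal]
8. n5.val = 12  [terminal]
9. n2.wid = -5  [(if C.key then C.idx else a₀.val) - 13]
10. n2.acc = true  [h.idx == false]
11. n6.lim = -1  [C.wid + 4]
12. n7.lim = 8  [terminal]
13. n6.val = "zz"  ["zz"]
14. n8.fin = -4  [(if C.acc then C.wid else A₀.lim) + 1]
15. n8.live = 29  [(if C.acc then A₀.lim else C.wid) + 23]
16. n9.lim = 26  [terminal]
17. n10.val = 3  [terminal]
18. n11.mk = true  [terminal]
19. n8.off = 16  [D.live + a.val - 16]
20. n1.val = "ry"  ["ry"]
21. n12.lim = 16  [terminal]
22. n13.lim = 15  [terminal]
23. n0.tag = true  [f₁.lim > 14]
24. n0.sig = 24  [f₀.lim + 8]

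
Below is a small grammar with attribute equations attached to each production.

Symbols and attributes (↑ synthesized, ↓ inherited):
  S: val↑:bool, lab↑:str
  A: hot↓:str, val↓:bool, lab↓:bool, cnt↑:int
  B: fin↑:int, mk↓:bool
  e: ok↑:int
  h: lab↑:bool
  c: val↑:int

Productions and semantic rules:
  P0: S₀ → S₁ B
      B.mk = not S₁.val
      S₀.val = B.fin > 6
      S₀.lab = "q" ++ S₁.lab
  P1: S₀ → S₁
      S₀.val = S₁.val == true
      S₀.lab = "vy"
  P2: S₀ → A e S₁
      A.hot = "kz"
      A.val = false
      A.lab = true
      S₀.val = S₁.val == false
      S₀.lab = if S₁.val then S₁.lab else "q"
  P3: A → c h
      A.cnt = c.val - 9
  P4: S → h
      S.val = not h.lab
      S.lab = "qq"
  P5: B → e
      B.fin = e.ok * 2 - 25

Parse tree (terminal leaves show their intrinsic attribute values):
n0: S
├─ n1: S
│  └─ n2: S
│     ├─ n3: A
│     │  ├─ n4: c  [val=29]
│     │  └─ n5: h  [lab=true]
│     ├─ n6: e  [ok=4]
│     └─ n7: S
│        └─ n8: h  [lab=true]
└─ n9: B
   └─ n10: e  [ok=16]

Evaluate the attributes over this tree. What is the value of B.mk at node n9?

false

1. n3.hot = "kz"  ["kz"]
2. n3.val = false  [false]
3. n3.lab = true  [true]
4. n4.val = 29  [terminal]
5. n5.lab = true  [terminal]
6. n3.cnt = 20  [c.val - 9]
7. n6.ok = 4  [terminal]
8. n8.lab = true  [terminal]
9. n7.val = false  [not h.lab]
10. n7.lab = "qq"  ["qq"]
11. n2.val = true  [S₁.val == false]
12. n2.lab = "q"  [if S₁.val then S₁.lab else "q"]
13. n1.val = true  [S₁.val == true]
14. n1.lab = "vy"  ["vy"]
15. n9.mk = false  [not S₁.val]
16. n10.ok = 16  [terminal]
17. n9.fin = 7  [e.ok * 2 - 25]
18. n0.val = true  [B.fin > 6]
19. n0.lab = "qvy"  ["q" ++ S₁.lab]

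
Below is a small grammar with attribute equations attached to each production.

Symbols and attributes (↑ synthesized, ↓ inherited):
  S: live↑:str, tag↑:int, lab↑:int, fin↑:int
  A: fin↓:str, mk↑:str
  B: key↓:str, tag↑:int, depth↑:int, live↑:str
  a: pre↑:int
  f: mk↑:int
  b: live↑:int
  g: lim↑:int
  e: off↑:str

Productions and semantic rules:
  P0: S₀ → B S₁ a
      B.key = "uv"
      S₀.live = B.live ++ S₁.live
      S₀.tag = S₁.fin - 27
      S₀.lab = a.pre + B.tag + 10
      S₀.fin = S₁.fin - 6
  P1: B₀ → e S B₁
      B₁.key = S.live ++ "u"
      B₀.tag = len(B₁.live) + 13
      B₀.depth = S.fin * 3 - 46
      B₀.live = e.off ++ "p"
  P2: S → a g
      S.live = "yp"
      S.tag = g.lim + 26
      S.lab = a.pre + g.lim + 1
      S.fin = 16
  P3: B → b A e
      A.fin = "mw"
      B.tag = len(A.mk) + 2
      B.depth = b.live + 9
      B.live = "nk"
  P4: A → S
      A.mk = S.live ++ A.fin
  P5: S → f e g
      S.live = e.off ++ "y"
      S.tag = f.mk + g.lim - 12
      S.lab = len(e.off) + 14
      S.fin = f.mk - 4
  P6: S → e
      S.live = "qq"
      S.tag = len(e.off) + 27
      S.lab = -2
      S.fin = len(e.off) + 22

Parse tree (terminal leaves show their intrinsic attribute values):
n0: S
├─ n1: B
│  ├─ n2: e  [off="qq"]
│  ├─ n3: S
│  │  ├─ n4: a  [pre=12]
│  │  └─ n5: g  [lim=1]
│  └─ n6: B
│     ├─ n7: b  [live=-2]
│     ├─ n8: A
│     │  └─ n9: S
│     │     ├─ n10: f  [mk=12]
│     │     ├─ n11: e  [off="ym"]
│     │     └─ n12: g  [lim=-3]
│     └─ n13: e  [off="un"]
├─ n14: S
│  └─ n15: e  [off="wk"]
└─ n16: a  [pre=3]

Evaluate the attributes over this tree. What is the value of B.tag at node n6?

1. n1.key = "uv"  ["uv"]
2. n2.off = "qq"  [terminal]
3. n4.pre = 12  [terminal]
4. n5.lim = 1  [terminal]
5. n3.live = "yp"  ["yp"]
6. n3.tag = 27  [g.lim + 26]
7. n3.lab = 14  [a.pre + g.lim + 1]
8. n3.fin = 16  [16]
9. n6.key = "ypu"  [S.live ++ "u"]
10. n7.live = -2  [terminal]
11. n8.fin = "mw"  ["mw"]
12. n10.mk = 12  [terminal]
13. n11.off = "ym"  [terminal]
14. n12.lim = -3  [terminal]
15. n9.live = "ymy"  [e.off ++ "y"]
16. n9.tag = -3  [f.mk + g.lim - 12]
17. n9.lab = 16  [len(e.off) + 14]
18. n9.fin = 8  [f.mk - 4]
19. n8.mk = "ymymw"  [S.live ++ A.fin]
20. n13.off = "un"  [terminal]
21. n6.tag = 7  [len(A.mk) + 2]
22. n6.depth = 7  [b.live + 9]
23. n6.live = "nk"  ["nk"]
24. n1.tag = 15  [len(B₁.live) + 13]
25. n1.depth = 2  [S.fin * 3 - 46]
26. n1.live = "qqp"  [e.off ++ "p"]
27. n15.off = "wk"  [terminal]
28. n14.live = "qq"  ["qq"]
29. n14.tag = 29  [len(e.off) + 27]
30. n14.lab = -2  [-2]
31. n14.fin = 24  [len(e.off) + 22]
32. n16.pre = 3  [terminal]
33. n0.live = "qqpqq"  [B.live ++ S₁.live]
34. n0.tag = -3  [S₁.fin - 27]
35. n0.lab = 28  [a.pre + B.tag + 10]
36. n0.fin = 18  [S₁.fin - 6]

7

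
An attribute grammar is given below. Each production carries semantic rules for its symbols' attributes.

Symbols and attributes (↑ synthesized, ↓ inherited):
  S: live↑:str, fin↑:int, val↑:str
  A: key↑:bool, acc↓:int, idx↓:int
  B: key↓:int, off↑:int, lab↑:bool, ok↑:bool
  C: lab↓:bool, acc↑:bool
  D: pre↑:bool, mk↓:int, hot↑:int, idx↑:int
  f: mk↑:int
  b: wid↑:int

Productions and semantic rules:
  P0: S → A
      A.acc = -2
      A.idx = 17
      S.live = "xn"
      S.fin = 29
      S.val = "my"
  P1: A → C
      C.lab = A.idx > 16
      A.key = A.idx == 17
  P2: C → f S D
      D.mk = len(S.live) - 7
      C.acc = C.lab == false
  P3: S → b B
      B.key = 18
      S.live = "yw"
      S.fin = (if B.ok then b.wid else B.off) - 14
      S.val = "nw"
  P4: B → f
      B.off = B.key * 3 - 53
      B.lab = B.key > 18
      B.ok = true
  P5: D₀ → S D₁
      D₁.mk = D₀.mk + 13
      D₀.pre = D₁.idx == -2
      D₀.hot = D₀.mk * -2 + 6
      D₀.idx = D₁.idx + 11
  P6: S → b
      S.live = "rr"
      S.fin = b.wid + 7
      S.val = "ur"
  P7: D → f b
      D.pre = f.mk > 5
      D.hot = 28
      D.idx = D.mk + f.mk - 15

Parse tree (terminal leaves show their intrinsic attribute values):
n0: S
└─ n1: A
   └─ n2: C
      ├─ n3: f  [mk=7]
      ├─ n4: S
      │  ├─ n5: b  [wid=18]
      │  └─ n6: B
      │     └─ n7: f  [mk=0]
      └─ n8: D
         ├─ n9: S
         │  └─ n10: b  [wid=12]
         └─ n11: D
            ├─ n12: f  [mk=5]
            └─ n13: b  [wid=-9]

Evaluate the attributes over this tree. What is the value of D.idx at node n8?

9

1. n1.acc = -2  [-2]
2. n1.idx = 17  [17]
3. n2.lab = true  [A.idx > 16]
4. n3.mk = 7  [terminal]
5. n5.wid = 18  [terminal]
6. n6.key = 18  [18]
7. n7.mk = 0  [terminal]
8. n6.off = 1  [B.key * 3 - 53]
9. n6.lab = false  [B.key > 18]
10. n6.ok = true  [true]
11. n4.live = "yw"  ["yw"]
12. n4.fin = 4  [(if B.ok then b.wid else B.off) - 14]
13. n4.val = "nw"  ["nw"]
14. n8.mk = -5  [len(S.live) - 7]
15. n10.wid = 12  [terminal]
16. n9.live = "rr"  ["rr"]
17. n9.fin = 19  [b.wid + 7]
18. n9.val = "ur"  ["ur"]
19. n11.mk = 8  [D₀.mk + 13]
20. n12.mk = 5  [terminal]
21. n13.wid = -9  [terminal]
22. n11.pre = false  [f.mk > 5]
23. n11.hot = 28  [28]
24. n11.idx = -2  [D.mk + f.mk - 15]
25. n8.pre = true  [D₁.idx == -2]
26. n8.hot = 16  [D₀.mk * -2 + 6]
27. n8.idx = 9  [D₁.idx + 11]
28. n2.acc = false  [C.lab == false]
29. n1.key = true  [A.idx == 17]
30. n0.live = "xn"  ["xn"]
31. n0.fin = 29  [29]
32. n0.val = "my"  ["my"]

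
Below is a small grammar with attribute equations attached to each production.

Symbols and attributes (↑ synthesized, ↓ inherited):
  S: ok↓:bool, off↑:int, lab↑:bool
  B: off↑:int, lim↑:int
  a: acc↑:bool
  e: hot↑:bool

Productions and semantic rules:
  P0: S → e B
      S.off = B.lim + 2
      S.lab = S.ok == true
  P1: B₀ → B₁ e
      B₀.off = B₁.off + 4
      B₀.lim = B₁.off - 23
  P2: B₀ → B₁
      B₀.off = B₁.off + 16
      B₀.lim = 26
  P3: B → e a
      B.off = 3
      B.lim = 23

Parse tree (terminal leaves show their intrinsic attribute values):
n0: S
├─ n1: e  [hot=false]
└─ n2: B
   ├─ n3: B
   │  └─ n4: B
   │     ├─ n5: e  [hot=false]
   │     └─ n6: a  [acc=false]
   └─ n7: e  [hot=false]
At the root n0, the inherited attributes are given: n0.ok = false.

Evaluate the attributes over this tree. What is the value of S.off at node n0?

-2

1. n0.ok = false  [given at root]
2. n1.hot = false  [terminal]
3. n5.hot = false  [terminal]
4. n6.acc = false  [terminal]
5. n4.off = 3  [3]
6. n4.lim = 23  [23]
7. n3.off = 19  [B₁.off + 16]
8. n3.lim = 26  [26]
9. n7.hot = false  [terminal]
10. n2.off = 23  [B₁.off + 4]
11. n2.lim = -4  [B₁.off - 23]
12. n0.off = -2  [B.lim + 2]
13. n0.lab = false  [S.ok == true]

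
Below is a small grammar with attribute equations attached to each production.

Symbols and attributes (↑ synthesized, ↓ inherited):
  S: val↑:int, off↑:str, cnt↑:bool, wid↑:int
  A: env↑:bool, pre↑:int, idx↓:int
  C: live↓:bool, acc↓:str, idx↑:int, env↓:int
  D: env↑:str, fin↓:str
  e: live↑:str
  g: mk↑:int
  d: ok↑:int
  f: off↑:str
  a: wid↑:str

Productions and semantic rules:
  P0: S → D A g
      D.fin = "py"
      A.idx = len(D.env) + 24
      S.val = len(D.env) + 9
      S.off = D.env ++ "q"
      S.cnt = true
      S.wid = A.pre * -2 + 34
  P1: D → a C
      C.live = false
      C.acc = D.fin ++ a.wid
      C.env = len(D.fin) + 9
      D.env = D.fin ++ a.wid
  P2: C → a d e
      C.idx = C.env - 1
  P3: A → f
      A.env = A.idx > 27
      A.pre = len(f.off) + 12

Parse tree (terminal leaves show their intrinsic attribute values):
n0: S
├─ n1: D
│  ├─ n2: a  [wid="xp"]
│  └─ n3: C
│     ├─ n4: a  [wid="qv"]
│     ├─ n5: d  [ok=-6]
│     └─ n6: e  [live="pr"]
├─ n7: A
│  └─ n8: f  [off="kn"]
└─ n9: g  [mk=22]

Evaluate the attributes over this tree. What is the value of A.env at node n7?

true

1. n1.fin = "py"  ["py"]
2. n2.wid = "xp"  [terminal]
3. n3.live = false  [false]
4. n3.acc = "pyxp"  [D.fin ++ a.wid]
5. n3.env = 11  [len(D.fin) + 9]
6. n4.wid = "qv"  [terminal]
7. n5.ok = -6  [terminal]
8. n6.live = "pr"  [terminal]
9. n3.idx = 10  [C.env - 1]
10. n1.env = "pyxp"  [D.fin ++ a.wid]
11. n7.idx = 28  [len(D.env) + 24]
12. n8.off = "kn"  [terminal]
13. n7.env = true  [A.idx > 27]
14. n7.pre = 14  [len(f.off) + 12]
15. n9.mk = 22  [terminal]
16. n0.val = 13  [len(D.env) + 9]
17. n0.off = "pyxpq"  [D.env ++ "q"]
18. n0.cnt = true  [true]
19. n0.wid = 6  [A.pre * -2 + 34]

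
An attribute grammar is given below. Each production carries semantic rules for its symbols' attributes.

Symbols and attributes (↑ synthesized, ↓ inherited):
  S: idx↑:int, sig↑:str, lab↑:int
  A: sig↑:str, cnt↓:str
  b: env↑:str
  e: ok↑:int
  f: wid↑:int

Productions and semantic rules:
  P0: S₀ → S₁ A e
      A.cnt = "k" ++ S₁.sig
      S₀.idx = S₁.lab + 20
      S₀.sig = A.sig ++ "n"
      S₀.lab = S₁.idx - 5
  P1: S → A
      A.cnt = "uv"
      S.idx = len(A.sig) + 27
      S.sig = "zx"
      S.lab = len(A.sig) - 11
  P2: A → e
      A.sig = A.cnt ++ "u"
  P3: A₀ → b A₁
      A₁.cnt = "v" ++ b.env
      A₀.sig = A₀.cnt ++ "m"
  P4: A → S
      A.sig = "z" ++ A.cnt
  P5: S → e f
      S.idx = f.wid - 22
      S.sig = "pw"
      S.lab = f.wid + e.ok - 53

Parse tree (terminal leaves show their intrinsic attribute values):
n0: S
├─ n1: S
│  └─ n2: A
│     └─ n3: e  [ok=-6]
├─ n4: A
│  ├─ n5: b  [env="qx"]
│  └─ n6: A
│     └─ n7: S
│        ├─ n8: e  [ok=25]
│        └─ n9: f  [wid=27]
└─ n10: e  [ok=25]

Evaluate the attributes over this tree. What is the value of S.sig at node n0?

"kzxmn"

1. n2.cnt = "uv"  ["uv"]
2. n3.ok = -6  [terminal]
3. n2.sig = "uvu"  [A.cnt ++ "u"]
4. n1.idx = 30  [len(A.sig) + 27]
5. n1.sig = "zx"  ["zx"]
6. n1.lab = -8  [len(A.sig) - 11]
7. n4.cnt = "kzx"  ["k" ++ S₁.sig]
8. n5.env = "qx"  [terminal]
9. n6.cnt = "vqx"  ["v" ++ b.env]
10. n8.ok = 25  [terminal]
11. n9.wid = 27  [terminal]
12. n7.idx = 5  [f.wid - 22]
13. n7.sig = "pw"  ["pw"]
14. n7.lab = -1  [f.wid + e.ok - 53]
15. n6.sig = "zvqx"  ["z" ++ A.cnt]
16. n4.sig = "kzxm"  [A₀.cnt ++ "m"]
17. n10.ok = 25  [terminal]
18. n0.idx = 12  [S₁.lab + 20]
19. n0.sig = "kzxmn"  [A.sig ++ "n"]
20. n0.lab = 25  [S₁.idx - 5]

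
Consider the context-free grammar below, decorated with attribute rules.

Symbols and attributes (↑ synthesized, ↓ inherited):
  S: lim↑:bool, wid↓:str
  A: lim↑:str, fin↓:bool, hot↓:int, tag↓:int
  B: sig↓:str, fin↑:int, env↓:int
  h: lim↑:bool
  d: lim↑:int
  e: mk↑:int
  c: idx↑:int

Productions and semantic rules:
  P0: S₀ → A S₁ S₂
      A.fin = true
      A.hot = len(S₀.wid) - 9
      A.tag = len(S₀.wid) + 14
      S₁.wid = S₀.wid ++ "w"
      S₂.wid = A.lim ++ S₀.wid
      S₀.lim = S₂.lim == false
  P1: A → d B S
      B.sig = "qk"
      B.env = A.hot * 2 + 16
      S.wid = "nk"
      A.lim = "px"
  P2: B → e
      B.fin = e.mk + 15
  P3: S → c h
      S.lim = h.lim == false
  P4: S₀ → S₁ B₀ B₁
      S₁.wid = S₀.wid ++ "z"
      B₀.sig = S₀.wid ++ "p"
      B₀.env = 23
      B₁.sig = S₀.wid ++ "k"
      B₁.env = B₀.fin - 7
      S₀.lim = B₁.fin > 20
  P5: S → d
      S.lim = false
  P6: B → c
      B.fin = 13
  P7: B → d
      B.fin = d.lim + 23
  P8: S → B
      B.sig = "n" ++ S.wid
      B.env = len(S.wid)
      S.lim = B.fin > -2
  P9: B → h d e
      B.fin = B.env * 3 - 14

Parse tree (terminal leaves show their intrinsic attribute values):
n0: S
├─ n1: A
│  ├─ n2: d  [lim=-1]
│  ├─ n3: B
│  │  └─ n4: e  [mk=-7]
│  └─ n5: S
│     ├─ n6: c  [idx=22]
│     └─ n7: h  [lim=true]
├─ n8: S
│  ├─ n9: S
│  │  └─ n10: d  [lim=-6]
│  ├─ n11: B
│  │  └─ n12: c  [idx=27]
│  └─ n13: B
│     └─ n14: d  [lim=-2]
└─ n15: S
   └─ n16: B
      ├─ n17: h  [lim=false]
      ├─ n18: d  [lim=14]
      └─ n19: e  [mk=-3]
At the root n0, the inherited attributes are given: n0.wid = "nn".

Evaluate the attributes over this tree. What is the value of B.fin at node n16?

-2

1. n0.wid = "nn"  [given at root]
2. n1.fin = true  [true]
3. n1.hot = -7  [len(S₀.wid) - 9]
4. n1.tag = 16  [len(S₀.wid) + 14]
5. n2.lim = -1  [terminal]
6. n3.sig = "qk"  ["qk"]
7. n3.env = 2  [A.hot * 2 + 16]
8. n4.mk = -7  [terminal]
9. n3.fin = 8  [e.mk + 15]
10. n5.wid = "nk"  ["nk"]
11. n6.idx = 22  [terminal]
12. n7.lim = true  [terminal]
13. n5.lim = false  [h.lim == false]
14. n1.lim = "px"  ["px"]
15. n8.wid = "nnw"  [S₀.wid ++ "w"]
16. n9.wid = "nnwz"  [S₀.wid ++ "z"]
17. n10.lim = -6  [terminal]
18. n9.lim = false  [false]
19. n11.sig = "nnwp"  [S₀.wid ++ "p"]
20. n11.env = 23  [23]
21. n12.idx = 27  [terminal]
22. n11.fin = 13  [13]
23. n13.sig = "nnwk"  [S₀.wid ++ "k"]
24. n13.env = 6  [B₀.fin - 7]
25. n14.lim = -2  [terminal]
26. n13.fin = 21  [d.lim + 23]
27. n8.lim = true  [B₁.fin > 20]
28. n15.wid = "pxnn"  [A.lim ++ S₀.wid]
29. n16.sig = "npxnn"  ["n" ++ S.wid]
30. n16.env = 4  [len(S.wid)]
31. n17.lim = false  [terminal]
32. n18.lim = 14  [terminal]
33. n19.mk = -3  [terminal]
34. n16.fin = -2  [B.env * 3 - 14]
35. n15.lim = false  [B.fin > -2]
36. n0.lim = true  [S₂.lim == false]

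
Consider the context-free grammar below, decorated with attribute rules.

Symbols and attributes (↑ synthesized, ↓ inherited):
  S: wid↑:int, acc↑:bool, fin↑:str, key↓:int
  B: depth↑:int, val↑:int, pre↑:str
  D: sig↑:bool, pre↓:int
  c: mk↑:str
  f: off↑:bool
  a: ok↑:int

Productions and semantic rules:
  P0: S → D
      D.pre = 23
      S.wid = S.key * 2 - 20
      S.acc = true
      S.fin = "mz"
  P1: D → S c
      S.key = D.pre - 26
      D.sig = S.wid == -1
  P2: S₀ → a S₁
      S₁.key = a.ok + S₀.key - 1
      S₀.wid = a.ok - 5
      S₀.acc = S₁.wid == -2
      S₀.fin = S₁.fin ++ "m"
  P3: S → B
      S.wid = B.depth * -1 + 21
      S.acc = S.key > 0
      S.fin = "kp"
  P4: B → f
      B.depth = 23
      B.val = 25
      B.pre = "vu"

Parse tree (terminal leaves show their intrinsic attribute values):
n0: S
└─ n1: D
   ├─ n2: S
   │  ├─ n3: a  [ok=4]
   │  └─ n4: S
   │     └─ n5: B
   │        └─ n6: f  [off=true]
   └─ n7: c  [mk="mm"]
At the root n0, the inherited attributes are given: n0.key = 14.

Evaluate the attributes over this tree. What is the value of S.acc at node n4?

false

1. n0.key = 14  [given at root]
2. n1.pre = 23  [23]
3. n2.key = -3  [D.pre - 26]
4. n3.ok = 4  [terminal]
5. n4.key = 0  [a.ok + S₀.key - 1]
6. n6.off = true  [terminal]
7. n5.depth = 23  [23]
8. n5.val = 25  [25]
9. n5.pre = "vu"  ["vu"]
10. n4.wid = -2  [B.depth * -1 + 21]
11. n4.acc = false  [S.key > 0]
12. n4.fin = "kp"  ["kp"]
13. n2.wid = -1  [a.ok - 5]
14. n2.acc = true  [S₁.wid == -2]
15. n2.fin = "kpm"  [S₁.fin ++ "m"]
16. n7.mk = "mm"  [terminal]
17. n1.sig = true  [S.wid == -1]
18. n0.wid = 8  [S.key * 2 - 20]
19. n0.acc = true  [true]
20. n0.fin = "mz"  ["mz"]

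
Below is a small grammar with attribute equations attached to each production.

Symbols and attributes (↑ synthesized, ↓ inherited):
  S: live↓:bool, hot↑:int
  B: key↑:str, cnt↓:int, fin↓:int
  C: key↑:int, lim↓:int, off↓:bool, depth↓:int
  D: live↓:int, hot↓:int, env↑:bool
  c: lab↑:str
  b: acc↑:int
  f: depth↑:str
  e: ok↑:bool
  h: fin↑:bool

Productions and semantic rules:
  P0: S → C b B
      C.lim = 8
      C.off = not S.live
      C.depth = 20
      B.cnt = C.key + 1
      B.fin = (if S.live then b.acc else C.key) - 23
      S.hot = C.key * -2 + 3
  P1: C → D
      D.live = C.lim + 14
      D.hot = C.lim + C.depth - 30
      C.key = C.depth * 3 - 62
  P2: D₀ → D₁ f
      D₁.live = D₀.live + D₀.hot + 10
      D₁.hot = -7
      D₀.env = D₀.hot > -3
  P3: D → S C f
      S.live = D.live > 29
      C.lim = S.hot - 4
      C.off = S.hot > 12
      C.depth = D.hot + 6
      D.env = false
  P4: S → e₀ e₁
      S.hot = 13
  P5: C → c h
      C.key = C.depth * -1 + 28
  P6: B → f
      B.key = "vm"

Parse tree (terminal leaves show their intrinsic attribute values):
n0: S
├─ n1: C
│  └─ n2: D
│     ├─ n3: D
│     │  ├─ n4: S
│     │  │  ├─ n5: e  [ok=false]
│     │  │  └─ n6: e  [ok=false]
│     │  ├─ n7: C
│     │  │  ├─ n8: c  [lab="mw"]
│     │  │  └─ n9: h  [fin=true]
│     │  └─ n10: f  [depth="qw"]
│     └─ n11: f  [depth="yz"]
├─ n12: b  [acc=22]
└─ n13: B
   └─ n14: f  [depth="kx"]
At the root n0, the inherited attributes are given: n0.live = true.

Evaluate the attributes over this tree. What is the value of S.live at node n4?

true

1. n0.live = true  [given at root]
2. n1.lim = 8  [8]
3. n1.off = false  [not S.live]
4. n1.depth = 20  [20]
5. n2.live = 22  [C.lim + 14]
6. n2.hot = -2  [C.lim + C.depth - 30]
7. n3.live = 30  [D₀.live + D₀.hot + 10]
8. n3.hot = -7  [-7]
9. n4.live = true  [D.live > 29]
10. n5.ok = false  [terminal]
11. n6.ok = false  [terminal]
12. n4.hot = 13  [13]
13. n7.lim = 9  [S.hot - 4]
14. n7.off = true  [S.hot > 12]
15. n7.depth = -1  [D.hot + 6]
16. n8.lab = "mw"  [terminal]
17. n9.fin = true  [terminal]
18. n7.key = 29  [C.depth * -1 + 28]
19. n10.depth = "qw"  [terminal]
20. n3.env = false  [false]
21. n11.depth = "yz"  [terminal]
22. n2.env = true  [D₀.hot > -3]
23. n1.key = -2  [C.depth * 3 - 62]
24. n12.acc = 22  [terminal]
25. n13.cnt = -1  [C.key + 1]
26. n13.fin = -1  [(if S.live then b.acc else C.key) - 23]
27. n14.depth = "kx"  [terminal]
28. n13.key = "vm"  ["vm"]
29. n0.hot = 7  [C.key * -2 + 3]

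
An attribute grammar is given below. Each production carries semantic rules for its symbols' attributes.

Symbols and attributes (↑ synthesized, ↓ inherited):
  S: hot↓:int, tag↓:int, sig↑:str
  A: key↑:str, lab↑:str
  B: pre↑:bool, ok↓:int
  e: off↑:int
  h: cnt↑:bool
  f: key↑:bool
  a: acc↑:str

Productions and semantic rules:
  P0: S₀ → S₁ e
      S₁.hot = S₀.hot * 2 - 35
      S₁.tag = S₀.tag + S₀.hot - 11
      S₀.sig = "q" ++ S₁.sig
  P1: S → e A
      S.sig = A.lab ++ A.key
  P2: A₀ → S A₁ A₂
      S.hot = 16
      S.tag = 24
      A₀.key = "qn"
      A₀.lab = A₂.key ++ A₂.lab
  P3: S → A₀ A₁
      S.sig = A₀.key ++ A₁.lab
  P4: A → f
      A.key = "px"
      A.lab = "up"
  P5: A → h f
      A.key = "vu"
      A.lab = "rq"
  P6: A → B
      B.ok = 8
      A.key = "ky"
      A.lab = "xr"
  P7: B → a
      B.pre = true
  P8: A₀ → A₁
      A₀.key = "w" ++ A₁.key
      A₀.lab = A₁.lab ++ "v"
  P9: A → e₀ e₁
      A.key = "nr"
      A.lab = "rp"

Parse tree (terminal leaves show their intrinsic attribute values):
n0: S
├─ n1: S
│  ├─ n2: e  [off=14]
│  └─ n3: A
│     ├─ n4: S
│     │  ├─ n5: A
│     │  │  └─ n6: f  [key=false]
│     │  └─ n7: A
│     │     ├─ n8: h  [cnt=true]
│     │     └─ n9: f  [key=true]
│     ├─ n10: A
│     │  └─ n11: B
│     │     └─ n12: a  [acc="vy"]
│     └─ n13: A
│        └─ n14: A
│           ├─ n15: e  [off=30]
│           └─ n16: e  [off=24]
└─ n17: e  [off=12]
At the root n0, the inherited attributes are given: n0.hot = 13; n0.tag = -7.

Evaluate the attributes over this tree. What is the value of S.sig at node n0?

"qwnrrpvqn"

1. n0.hot = 13  [given at root]
2. n0.tag = -7  [given at root]
3. n1.hot = -9  [S₀.hot * 2 - 35]
4. n1.tag = -5  [S₀.tag + S₀.hot - 11]
5. n2.off = 14  [terminal]
6. n4.hot = 16  [16]
7. n4.tag = 24  [24]
8. n6.key = false  [terminal]
9. n5.key = "px"  ["px"]
10. n5.lab = "up"  ["up"]
11. n8.cnt = true  [terminal]
12. n9.key = true  [terminal]
13. n7.key = "vu"  ["vu"]
14. n7.lab = "rq"  ["rq"]
15. n4.sig = "pxrq"  [A₀.key ++ A₁.lab]
16. n11.ok = 8  [8]
17. n12.acc = "vy"  [terminal]
18. n11.pre = true  [true]
19. n10.key = "ky"  ["ky"]
20. n10.lab = "xr"  ["xr"]
21. n15.off = 30  [terminal]
22. n16.off = 24  [terminal]
23. n14.key = "nr"  ["nr"]
24. n14.lab = "rp"  ["rp"]
25. n13.key = "wnr"  ["w" ++ A₁.key]
26. n13.lab = "rpv"  [A₁.lab ++ "v"]
27. n3.key = "qn"  ["qn"]
28. n3.lab = "wnrrpv"  [A₂.key ++ A₂.lab]
29. n1.sig = "wnrrpvqn"  [A.lab ++ A.key]
30. n17.off = 12  [terminal]
31. n0.sig = "qwnrrpvqn"  ["q" ++ S₁.sig]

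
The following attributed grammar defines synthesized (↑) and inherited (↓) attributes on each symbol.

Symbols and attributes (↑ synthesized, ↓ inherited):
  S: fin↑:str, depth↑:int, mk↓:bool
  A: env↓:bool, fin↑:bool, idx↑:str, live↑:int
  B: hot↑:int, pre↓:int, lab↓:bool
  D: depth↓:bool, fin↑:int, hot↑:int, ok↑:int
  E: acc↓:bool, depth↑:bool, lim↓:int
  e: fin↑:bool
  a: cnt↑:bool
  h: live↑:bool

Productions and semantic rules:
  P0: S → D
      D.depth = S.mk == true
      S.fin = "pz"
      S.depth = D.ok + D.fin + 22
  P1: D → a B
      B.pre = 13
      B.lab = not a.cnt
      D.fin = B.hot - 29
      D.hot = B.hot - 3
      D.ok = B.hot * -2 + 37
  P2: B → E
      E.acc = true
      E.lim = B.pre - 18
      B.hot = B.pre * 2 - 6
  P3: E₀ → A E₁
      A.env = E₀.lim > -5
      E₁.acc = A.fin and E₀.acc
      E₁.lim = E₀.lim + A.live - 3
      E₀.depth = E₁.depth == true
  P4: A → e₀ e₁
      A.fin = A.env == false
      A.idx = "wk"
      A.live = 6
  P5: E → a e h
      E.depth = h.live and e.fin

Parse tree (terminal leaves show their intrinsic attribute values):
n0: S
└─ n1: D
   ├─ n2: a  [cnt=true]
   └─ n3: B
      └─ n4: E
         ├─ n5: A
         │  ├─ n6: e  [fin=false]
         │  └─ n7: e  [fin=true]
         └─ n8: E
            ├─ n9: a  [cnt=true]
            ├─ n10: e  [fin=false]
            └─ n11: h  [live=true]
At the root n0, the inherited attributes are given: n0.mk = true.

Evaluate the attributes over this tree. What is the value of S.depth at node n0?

10

1. n0.mk = true  [given at root]
2. n1.depth = true  [S.mk == true]
3. n2.cnt = true  [terminal]
4. n3.pre = 13  [13]
5. n3.lab = false  [not a.cnt]
6. n4.acc = true  [true]
7. n4.lim = -5  [B.pre - 18]
8. n5.env = false  [E₀.lim > -5]
9. n6.fin = false  [terminal]
10. n7.fin = true  [terminal]
11. n5.fin = true  [A.env == false]
12. n5.idx = "wk"  ["wk"]
13. n5.live = 6  [6]
14. n8.acc = true  [A.fin and E₀.acc]
15. n8.lim = -2  [E₀.lim + A.live - 3]
16. n9.cnt = true  [terminal]
17. n10.fin = false  [terminal]
18. n11.live = true  [terminal]
19. n8.depth = false  [h.live and e.fin]
20. n4.depth = false  [E₁.depth == true]
21. n3.hot = 20  [B.pre * 2 - 6]
22. n1.fin = -9  [B.hot - 29]
23. n1.hot = 17  [B.hot - 3]
24. n1.ok = -3  [B.hot * -2 + 37]
25. n0.fin = "pz"  ["pz"]
26. n0.depth = 10  [D.ok + D.fin + 22]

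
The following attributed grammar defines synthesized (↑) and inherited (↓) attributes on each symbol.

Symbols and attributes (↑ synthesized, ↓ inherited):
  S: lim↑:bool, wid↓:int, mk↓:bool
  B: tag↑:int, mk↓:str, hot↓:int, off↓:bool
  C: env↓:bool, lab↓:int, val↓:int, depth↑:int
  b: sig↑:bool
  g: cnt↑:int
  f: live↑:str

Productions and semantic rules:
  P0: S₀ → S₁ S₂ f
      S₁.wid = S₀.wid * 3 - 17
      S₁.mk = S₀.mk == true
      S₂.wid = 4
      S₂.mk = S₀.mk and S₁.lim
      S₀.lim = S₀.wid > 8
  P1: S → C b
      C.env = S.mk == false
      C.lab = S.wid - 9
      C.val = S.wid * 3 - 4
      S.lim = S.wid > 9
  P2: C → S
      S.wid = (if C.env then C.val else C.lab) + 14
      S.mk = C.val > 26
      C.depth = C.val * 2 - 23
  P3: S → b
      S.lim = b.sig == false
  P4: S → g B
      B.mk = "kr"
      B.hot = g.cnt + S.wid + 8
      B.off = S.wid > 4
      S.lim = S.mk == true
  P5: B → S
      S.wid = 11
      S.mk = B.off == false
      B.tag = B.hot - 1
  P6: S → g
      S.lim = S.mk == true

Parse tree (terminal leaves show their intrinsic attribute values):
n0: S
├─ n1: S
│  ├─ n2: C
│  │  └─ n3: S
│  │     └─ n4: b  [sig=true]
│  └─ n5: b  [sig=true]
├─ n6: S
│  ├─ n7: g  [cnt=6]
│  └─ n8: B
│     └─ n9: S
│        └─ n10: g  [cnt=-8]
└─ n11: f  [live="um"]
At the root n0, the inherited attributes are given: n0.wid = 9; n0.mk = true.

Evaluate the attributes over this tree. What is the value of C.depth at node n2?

29

1. n0.wid = 9  [given at root]
2. n0.mk = true  [given at root]
3. n1.wid = 10  [S₀.wid * 3 - 17]
4. n1.mk = true  [S₀.mk == true]
5. n2.env = false  [S.mk == false]
6. n2.lab = 1  [S.wid - 9]
7. n2.val = 26  [S.wid * 3 - 4]
8. n3.wid = 15  [(if C.env then C.val else C.lab) + 14]
9. n3.mk = false  [C.val > 26]
10. n4.sig = true  [terminal]
11. n3.lim = false  [b.sig == false]
12. n2.depth = 29  [C.val * 2 - 23]
13. n5.sig = true  [terminal]
14. n1.lim = true  [S.wid > 9]
15. n6.wid = 4  [4]
16. n6.mk = true  [S₀.mk and S₁.lim]
17. n7.cnt = 6  [terminal]
18. n8.mk = "kr"  ["kr"]
19. n8.hot = 18  [g.cnt + S.wid + 8]
20. n8.off = false  [S.wid > 4]
21. n9.wid = 11  [11]
22. n9.mk = true  [B.off == false]
23. n10.cnt = -8  [terminal]
24. n9.lim = true  [S.mk == true]
25. n8.tag = 17  [B.hot - 1]
26. n6.lim = true  [S.mk == true]
27. n11.live = "um"  [terminal]
28. n0.lim = true  [S₀.wid > 8]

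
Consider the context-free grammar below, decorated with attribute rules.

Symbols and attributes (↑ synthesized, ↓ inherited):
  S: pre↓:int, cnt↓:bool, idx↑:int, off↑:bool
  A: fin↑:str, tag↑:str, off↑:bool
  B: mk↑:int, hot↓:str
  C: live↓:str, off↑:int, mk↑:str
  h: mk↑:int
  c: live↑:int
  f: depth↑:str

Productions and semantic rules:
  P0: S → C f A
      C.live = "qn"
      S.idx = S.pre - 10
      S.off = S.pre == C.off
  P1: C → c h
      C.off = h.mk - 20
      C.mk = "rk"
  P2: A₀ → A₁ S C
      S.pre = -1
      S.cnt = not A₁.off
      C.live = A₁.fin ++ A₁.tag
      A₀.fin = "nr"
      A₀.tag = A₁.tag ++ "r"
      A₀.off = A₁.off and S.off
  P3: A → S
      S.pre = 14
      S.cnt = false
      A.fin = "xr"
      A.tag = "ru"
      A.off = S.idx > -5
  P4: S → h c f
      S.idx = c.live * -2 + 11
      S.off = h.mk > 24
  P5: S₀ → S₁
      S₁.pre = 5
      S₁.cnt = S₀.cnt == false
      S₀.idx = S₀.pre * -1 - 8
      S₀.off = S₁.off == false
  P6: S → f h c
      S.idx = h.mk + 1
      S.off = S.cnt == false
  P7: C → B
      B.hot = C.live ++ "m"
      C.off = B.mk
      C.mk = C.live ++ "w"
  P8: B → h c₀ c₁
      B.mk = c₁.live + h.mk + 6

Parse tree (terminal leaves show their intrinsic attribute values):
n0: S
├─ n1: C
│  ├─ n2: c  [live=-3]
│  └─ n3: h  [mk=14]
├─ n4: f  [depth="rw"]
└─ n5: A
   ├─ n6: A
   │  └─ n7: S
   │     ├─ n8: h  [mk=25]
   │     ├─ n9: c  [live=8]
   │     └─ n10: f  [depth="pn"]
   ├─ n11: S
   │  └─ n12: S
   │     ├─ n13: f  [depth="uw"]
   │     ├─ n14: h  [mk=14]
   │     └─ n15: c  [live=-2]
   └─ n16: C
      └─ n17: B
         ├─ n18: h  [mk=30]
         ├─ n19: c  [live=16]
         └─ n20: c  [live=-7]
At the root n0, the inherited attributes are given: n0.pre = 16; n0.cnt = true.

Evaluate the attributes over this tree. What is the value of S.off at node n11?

1. n0.pre = 16  [given at root]
2. n0.cnt = true  [given at root]
3. n1.live = "qn"  ["qn"]
4. n2.live = -3  [terminal]
5. n3.mk = 14  [terminal]
6. n1.off = -6  [h.mk - 20]
7. n1.mk = "rk"  ["rk"]
8. n4.depth = "rw"  [terminal]
9. n7.pre = 14  [14]
10. n7.cnt = false  [false]
11. n8.mk = 25  [terminal]
12. n9.live = 8  [terminal]
13. n10.depth = "pn"  [terminal]
14. n7.idx = -5  [c.live * -2 + 11]
15. n7.off = true  [h.mk > 24]
16. n6.fin = "xr"  ["xr"]
17. n6.tag = "ru"  ["ru"]
18. n6.off = false  [S.idx > -5]
19. n11.pre = -1  [-1]
20. n11.cnt = true  [not A₁.off]
21. n12.pre = 5  [5]
22. n12.cnt = false  [S₀.cnt == false]
23. n13.depth = "uw"  [terminal]
24. n14.mk = 14  [terminal]
25. n15.live = -2  [terminal]
26. n12.idx = 15  [h.mk + 1]
27. n12.off = true  [S.cnt == false]
28. n11.idx = -7  [S₀.pre * -1 - 8]
29. n11.off = false  [S₁.off == false]
30. n16.live = "xrru"  [A₁.fin ++ A₁.tag]
31. n17.hot = "xrrum"  [C.live ++ "m"]
32. n18.mk = 30  [terminal]
33. n19.live = 16  [terminal]
34. n20.live = -7  [terminal]
35. n17.mk = 29  [c₁.live + h.mk + 6]
36. n16.off = 29  [B.mk]
37. n16.mk = "xrruw"  [C.live ++ "w"]
38. n5.fin = "nr"  ["nr"]
39. n5.tag = "rur"  [A₁.tag ++ "r"]
40. n5.off = false  [A₁.off and S.off]
41. n0.idx = 6  [S.pre - 10]
42. n0.off = false  [S.pre == C.off]

false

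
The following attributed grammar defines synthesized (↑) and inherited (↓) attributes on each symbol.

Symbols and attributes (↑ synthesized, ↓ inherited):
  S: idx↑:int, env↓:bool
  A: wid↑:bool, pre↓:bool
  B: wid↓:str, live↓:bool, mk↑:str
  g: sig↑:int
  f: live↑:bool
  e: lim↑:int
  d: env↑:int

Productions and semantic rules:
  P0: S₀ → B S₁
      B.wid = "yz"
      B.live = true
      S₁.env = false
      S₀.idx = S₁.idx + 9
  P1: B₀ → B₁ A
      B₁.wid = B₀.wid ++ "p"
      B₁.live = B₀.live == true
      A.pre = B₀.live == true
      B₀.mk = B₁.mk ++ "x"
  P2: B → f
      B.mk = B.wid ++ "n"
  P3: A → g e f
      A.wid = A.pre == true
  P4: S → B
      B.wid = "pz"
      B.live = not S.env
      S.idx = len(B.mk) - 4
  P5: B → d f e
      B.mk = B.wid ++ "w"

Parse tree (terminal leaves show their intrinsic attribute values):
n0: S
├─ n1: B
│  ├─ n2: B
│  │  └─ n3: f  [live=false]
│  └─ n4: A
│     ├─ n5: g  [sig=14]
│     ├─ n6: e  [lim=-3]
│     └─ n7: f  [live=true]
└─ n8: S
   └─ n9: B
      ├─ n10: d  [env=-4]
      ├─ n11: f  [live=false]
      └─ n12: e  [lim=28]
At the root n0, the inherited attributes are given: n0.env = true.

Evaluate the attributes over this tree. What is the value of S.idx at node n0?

8

1. n0.env = true  [given at root]
2. n1.wid = "yz"  ["yz"]
3. n1.live = true  [true]
4. n2.wid = "yzp"  [B₀.wid ++ "p"]
5. n2.live = true  [B₀.live == true]
6. n3.live = false  [terminal]
7. n2.mk = "yzpn"  [B.wid ++ "n"]
8. n4.pre = true  [B₀.live == true]
9. n5.sig = 14  [terminal]
10. n6.lim = -3  [terminal]
11. n7.live = true  [terminal]
12. n4.wid = true  [A.pre == true]
13. n1.mk = "yzpnx"  [B₁.mk ++ "x"]
14. n8.env = false  [false]
15. n9.wid = "pz"  ["pz"]
16. n9.live = true  [not S.env]
17. n10.env = -4  [terminal]
18. n11.live = false  [terminal]
19. n12.lim = 28  [terminal]
20. n9.mk = "pzw"  [B.wid ++ "w"]
21. n8.idx = -1  [len(B.mk) - 4]
22. n0.idx = 8  [S₁.idx + 9]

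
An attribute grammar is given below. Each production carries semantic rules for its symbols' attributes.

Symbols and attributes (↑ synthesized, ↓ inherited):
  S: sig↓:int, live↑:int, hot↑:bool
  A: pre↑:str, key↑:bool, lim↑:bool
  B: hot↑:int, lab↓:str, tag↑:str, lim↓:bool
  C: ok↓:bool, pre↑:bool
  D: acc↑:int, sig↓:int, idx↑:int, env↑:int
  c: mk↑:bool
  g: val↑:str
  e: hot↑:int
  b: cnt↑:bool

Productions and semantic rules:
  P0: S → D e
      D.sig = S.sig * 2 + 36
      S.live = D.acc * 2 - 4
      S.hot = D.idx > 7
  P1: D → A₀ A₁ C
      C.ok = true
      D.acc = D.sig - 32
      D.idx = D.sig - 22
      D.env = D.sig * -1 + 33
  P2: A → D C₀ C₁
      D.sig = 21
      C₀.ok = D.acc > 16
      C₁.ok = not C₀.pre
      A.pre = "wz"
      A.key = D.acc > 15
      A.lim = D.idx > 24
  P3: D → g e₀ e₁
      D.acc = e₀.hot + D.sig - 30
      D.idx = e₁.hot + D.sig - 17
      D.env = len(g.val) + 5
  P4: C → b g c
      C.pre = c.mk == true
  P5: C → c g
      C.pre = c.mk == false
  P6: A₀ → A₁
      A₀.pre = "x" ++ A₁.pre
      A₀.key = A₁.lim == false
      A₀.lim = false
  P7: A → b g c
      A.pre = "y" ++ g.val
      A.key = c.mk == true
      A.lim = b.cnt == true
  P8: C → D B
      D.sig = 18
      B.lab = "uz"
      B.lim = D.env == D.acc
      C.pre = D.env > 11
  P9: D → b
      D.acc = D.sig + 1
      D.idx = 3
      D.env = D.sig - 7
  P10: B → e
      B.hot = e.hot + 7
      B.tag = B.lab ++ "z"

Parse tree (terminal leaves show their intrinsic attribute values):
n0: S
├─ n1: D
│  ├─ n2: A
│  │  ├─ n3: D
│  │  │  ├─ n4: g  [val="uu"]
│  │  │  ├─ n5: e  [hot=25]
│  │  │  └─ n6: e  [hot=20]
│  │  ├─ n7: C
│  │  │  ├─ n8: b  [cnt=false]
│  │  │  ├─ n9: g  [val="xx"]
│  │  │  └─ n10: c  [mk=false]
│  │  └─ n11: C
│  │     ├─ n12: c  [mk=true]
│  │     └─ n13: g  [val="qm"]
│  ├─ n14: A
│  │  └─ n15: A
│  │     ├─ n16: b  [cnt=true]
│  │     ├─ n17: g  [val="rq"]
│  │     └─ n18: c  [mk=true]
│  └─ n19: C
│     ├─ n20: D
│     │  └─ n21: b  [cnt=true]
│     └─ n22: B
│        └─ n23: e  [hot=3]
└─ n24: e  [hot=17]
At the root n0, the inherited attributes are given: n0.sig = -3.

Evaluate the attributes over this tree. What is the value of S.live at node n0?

-8

1. n0.sig = -3  [given at root]
2. n1.sig = 30  [S.sig * 2 + 36]
3. n3.sig = 21  [21]
4. n4.val = "uu"  [terminal]
5. n5.hot = 25  [terminal]
6. n6.hot = 20  [terminal]
7. n3.acc = 16  [e₀.hot + D.sig - 30]
8. n3.idx = 24  [e₁.hot + D.sig - 17]
9. n3.env = 7  [len(g.val) + 5]
10. n7.ok = false  [D.acc > 16]
11. n8.cnt = false  [terminal]
12. n9.val = "xx"  [terminal]
13. n10.mk = false  [terminal]
14. n7.pre = false  [c.mk == true]
15. n11.ok = true  [not C₀.pre]
16. n12.mk = true  [terminal]
17. n13.val = "qm"  [terminal]
18. n11.pre = false  [c.mk == false]
19. n2.pre = "wz"  ["wz"]
20. n2.key = true  [D.acc > 15]
21. n2.lim = false  [D.idx > 24]
22. n16.cnt = true  [terminal]
23. n17.val = "rq"  [terminal]
24. n18.mk = true  [terminal]
25. n15.pre = "yrq"  ["y" ++ g.val]
26. n15.key = true  [c.mk == true]
27. n15.lim = true  [b.cnt == true]
28. n14.pre = "xyrq"  ["x" ++ A₁.pre]
29. n14.key = false  [A₁.lim == false]
30. n14.lim = false  [false]
31. n19.ok = true  [true]
32. n20.sig = 18  [18]
33. n21.cnt = true  [terminal]
34. n20.acc = 19  [D.sig + 1]
35. n20.idx = 3  [3]
36. n20.env = 11  [D.sig - 7]
37. n22.lab = "uz"  ["uz"]
38. n22.lim = false  [D.env == D.acc]
39. n23.hot = 3  [terminal]
40. n22.hot = 10  [e.hot + 7]
41. n22.tag = "uzz"  [B.lab ++ "z"]
42. n19.pre = false  [D.env > 11]
43. n1.acc = -2  [D.sig - 32]
44. n1.idx = 8  [D.sig - 22]
45. n1.env = 3  [D.sig * -1 + 33]
46. n24.hot = 17  [terminal]
47. n0.live = -8  [D.acc * 2 - 4]
48. n0.hot = true  [D.idx > 7]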